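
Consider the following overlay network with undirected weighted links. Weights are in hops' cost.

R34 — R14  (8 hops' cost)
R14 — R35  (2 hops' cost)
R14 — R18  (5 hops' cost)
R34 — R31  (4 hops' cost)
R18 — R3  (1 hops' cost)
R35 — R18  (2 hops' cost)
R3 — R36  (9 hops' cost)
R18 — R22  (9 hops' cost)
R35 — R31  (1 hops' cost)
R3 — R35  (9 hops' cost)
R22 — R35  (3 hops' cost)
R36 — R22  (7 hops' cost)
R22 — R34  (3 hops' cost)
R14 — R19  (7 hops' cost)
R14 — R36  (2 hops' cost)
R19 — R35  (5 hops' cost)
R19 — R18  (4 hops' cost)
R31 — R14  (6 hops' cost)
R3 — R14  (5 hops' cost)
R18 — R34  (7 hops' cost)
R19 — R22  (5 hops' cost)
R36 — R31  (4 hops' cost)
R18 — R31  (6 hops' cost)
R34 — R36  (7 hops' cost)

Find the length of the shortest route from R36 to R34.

Running Dijkstra from R36:
R36: 0
R14: 2  (via R36)
R35: 4  (via R14)
R31: 4  (via R36)
R18: 6  (via R35)
R3: 7  (via R14)
R34: 7  (via R36)
Shortest route: R36 → R34 = 7 hops' cost.

7 hops' cost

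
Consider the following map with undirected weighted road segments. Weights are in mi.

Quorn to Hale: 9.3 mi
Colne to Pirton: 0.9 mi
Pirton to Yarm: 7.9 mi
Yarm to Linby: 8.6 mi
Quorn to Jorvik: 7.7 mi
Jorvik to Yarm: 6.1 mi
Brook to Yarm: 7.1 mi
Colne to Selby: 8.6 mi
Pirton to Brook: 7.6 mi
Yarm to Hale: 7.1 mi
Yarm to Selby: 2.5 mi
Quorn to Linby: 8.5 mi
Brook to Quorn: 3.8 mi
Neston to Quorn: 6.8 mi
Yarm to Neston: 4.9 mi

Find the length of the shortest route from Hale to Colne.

15.9 mi

Shortest distances from Hale:
Hale: 0
Yarm: 7.1  (via Hale)
Quorn: 9.3  (via Hale)
Selby: 9.6  (via Yarm)
Neston: 12  (via Yarm)
Brook: 13.1  (via Quorn)
Jorvik: 13.2  (via Yarm)
Pirton: 15  (via Yarm)
Linby: 15.7  (via Yarm)
Colne: 15.9  (via Pirton)
Shortest route: Hale → Yarm → Pirton → Colne = 15.9 mi.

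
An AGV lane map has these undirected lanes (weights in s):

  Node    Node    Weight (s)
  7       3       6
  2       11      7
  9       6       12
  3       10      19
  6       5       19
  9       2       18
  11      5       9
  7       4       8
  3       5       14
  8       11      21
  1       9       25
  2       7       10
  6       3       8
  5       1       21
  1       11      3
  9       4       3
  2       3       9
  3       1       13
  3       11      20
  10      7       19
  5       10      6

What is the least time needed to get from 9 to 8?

Settle nodes by increasing distance from 9:
9: 0
4: 3  (via 9)
7: 11  (via 4)
6: 12  (via 9)
3: 17  (via 7)
2: 18  (via 9)
1: 25  (via 9)
11: 25  (via 2)
10: 30  (via 7)
5: 31  (via 6)
8: 46  (via 11)
Shortest route: 9–2–11–8 = 46 s.

46 s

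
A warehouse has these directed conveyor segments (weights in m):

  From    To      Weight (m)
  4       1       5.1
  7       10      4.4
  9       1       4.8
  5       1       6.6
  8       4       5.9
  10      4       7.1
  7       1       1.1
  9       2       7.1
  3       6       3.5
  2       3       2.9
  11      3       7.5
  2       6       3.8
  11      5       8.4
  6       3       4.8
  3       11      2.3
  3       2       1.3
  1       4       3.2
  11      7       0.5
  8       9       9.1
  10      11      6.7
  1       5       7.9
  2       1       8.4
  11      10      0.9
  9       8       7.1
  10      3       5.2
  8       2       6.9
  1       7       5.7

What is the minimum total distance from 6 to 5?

15.5 m

Candidate routes:
6 → 3 → 11 → 7 → 1 → 5: 4.8+2.3+0.5+1.1+7.9 = 16.6
6 → 3 → 2 → 1 → 5: 4.8+1.3+8.4+7.9 = 22.4
6 → 3 → 11 → 5: 4.8+2.3+8.4 = 15.5
Cheapest is 6 → 3 → 11 → 5 at 15.5 m.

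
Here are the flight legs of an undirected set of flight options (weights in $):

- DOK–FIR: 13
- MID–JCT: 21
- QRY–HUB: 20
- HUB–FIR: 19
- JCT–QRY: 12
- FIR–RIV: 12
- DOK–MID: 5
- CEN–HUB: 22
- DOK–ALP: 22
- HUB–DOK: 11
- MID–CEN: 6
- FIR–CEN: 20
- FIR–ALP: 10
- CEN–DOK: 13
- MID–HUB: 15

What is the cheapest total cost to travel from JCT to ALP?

$48

Enumerating some paths:
JCT–MID–DOK–FIR–ALP: 21+5+13+10 = 49
JCT–MID–DOK–ALP: 21+5+22 = 48
Cheapest is JCT–MID–DOK–ALP at $48.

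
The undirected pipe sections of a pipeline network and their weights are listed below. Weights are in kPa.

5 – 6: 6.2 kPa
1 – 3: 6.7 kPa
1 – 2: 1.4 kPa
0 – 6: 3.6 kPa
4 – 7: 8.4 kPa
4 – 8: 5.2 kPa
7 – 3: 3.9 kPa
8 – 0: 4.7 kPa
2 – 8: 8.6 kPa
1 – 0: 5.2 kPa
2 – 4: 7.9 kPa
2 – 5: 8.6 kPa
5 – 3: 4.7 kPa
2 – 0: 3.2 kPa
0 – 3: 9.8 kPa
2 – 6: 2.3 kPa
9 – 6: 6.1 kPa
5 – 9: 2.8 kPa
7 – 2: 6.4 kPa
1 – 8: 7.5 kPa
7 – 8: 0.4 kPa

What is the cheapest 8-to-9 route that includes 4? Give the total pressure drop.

Shortest 8→4: 8 → 4 = 5.2
Best 4 to 9: 4 → 2 → 6 → 9 costing 16.3
Total via 4: 5.2 + 16.3 = 21.5 kPa.

21.5 kPa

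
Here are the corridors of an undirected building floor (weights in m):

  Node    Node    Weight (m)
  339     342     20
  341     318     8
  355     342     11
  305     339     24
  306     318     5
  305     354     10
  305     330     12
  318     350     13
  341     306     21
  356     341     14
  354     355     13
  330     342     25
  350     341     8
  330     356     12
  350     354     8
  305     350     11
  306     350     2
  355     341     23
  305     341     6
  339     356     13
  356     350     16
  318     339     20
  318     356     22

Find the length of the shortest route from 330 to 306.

25 m

Shortest distances from 330:
330: 0
356: 12  (via 330)
305: 12  (via 330)
341: 18  (via 305)
354: 22  (via 305)
350: 23  (via 305)
306: 25  (via 350)
Shortest route: 330–305–350–306 = 25 m.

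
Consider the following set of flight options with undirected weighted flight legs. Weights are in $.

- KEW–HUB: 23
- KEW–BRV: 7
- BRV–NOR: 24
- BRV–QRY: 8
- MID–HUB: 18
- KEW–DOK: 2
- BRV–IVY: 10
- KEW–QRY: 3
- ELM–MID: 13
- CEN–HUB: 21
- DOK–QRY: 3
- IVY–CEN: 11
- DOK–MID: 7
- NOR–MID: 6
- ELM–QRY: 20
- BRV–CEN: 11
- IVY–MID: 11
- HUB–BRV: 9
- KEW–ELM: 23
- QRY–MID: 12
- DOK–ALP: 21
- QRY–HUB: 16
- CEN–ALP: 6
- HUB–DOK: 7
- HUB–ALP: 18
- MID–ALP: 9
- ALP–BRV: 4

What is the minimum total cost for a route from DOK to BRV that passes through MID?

$20

Shortest DOK→MID: DOK → MID = 7
Best MID to BRV: MID → ALP → BRV costing 13
Total via MID: 7 + 13 = $20.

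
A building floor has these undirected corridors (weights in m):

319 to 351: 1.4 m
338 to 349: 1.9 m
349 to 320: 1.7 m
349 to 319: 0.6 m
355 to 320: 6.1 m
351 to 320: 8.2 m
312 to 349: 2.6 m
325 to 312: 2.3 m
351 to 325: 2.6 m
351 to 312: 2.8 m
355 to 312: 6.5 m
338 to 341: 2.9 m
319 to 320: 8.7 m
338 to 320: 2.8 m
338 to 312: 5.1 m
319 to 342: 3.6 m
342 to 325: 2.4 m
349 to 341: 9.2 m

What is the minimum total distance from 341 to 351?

6.8 m

Shortest distances from 341:
341: 0
338: 2.9  (via 341)
349: 4.8  (via 338)
319: 5.4  (via 349)
320: 5.7  (via 338)
351: 6.8  (via 319)
Shortest route: 341 → 338 → 349 → 319 → 351 = 6.8 m.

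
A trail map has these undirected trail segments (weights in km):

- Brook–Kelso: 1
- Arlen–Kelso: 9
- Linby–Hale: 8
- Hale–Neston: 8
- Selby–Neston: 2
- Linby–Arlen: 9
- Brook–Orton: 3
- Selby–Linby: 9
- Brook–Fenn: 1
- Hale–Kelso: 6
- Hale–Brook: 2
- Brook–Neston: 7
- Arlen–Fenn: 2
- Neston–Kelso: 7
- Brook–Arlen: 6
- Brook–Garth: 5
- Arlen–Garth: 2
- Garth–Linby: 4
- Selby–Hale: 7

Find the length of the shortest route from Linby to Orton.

12 km

Candidate routes:
Linby–Garth–Brook–Orton: 4+5+3 = 12
Linby–Hale–Brook–Orton: 8+2+3 = 13
Linby–Arlen–Fenn–Brook–Orton: 9+2+1+3 = 15
The minimum is 12 km via Linby–Garth–Brook–Orton.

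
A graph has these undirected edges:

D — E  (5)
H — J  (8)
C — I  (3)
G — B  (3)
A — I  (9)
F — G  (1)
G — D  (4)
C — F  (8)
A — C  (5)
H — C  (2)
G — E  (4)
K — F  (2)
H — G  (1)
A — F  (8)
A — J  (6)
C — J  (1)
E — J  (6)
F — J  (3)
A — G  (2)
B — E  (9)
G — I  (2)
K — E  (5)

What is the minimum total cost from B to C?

6

Enumerating some paths:
B–G–I–C: 3+2+3 = 8
B–G–H–C: 3+1+2 = 6
Cheapest is B–G–H–C at 6.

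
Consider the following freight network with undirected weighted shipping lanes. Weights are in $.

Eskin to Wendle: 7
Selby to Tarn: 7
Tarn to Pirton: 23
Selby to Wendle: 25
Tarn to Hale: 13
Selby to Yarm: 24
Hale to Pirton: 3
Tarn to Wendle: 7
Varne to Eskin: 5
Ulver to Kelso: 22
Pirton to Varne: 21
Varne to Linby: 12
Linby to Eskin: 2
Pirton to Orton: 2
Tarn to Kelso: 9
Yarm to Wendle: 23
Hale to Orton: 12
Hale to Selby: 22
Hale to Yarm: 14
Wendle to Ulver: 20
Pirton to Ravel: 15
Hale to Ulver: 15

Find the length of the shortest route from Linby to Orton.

$30

Compare a few routes:
Linby–Varne–Pirton–Orton: 12+21+2 = 35
Linby–Eskin–Wendle–Tarn–Hale–Pirton–Orton: 2+7+7+13+3+2 = 34
Linby–Eskin–Varne–Pirton–Orton: 2+5+21+2 = 30
Linby–Eskin–Wendle–Tarn–Hale–Orton: 2+7+7+13+12 = 41
The minimum is $30 via Linby–Eskin–Varne–Pirton–Orton.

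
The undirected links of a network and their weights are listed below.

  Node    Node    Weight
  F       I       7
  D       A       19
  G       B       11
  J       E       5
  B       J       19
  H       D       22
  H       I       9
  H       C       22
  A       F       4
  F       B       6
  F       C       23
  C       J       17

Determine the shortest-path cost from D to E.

Enumerating some paths:
D–H–C–J–E: 22+22+17+5 = 66
D–A–F–C–J–E: 19+4+23+17+5 = 68
D–H–I–F–B–J–E: 22+9+7+6+19+5 = 68
D–A–F–B–J–E: 19+4+6+19+5 = 53
The minimum is 53 via D–A–F–B–J–E.

53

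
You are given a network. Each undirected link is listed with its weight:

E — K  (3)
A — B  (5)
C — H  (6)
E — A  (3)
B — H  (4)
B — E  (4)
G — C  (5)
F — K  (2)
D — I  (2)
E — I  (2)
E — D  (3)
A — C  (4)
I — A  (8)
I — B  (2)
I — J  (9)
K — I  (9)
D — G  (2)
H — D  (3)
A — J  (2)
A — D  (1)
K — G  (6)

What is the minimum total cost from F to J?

Running Dijkstra from F:
F: 0
K: 2  (via F)
E: 5  (via K)
I: 7  (via E)
A: 8  (via E)
D: 8  (via E)
G: 8  (via K)
B: 9  (via E)
J: 10  (via A)
Shortest route: F → K → E → A → J = 10.

10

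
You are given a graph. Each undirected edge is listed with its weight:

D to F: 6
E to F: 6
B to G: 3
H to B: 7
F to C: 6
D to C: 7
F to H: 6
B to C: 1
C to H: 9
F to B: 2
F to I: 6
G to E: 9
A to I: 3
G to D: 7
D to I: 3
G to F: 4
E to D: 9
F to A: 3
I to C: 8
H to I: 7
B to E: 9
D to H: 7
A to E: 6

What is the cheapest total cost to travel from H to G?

Enumerating some paths:
H → B → F → G: 7+2+4 = 13
H → F → B → G: 6+2+3 = 11
H → F → G: 6+4 = 10
The minimum is 10 via H → F → G.

10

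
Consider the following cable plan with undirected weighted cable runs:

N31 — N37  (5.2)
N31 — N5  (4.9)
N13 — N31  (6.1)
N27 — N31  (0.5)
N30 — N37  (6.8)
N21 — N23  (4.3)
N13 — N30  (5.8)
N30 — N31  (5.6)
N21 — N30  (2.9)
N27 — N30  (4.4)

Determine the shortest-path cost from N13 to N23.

Running Dijkstra from N13:
N13: 0
N30: 5.8  (via N13)
N31: 6.1  (via N13)
N27: 6.6  (via N31)
N21: 8.7  (via N30)
N5: 11  (via N31)
N37: 11.3  (via N31)
N23: 13  (via N21)
Shortest route: N13–N30–N21–N23 = 13.

13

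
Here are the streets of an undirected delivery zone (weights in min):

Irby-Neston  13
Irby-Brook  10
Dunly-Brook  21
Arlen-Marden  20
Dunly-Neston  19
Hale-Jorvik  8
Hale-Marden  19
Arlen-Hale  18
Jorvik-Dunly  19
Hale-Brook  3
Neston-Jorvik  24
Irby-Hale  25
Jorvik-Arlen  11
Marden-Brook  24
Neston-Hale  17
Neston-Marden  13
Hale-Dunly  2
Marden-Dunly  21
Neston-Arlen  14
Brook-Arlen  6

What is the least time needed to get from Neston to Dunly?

19 min

Compare a few routes:
Neston - Arlen - Brook - Hale - Dunly: 14+6+3+2 = 25
Neston - Dunly: 19 = 19
Neston - Irby - Brook - Hale - Dunly: 13+10+3+2 = 28
The minimum is 19 min via Neston - Dunly.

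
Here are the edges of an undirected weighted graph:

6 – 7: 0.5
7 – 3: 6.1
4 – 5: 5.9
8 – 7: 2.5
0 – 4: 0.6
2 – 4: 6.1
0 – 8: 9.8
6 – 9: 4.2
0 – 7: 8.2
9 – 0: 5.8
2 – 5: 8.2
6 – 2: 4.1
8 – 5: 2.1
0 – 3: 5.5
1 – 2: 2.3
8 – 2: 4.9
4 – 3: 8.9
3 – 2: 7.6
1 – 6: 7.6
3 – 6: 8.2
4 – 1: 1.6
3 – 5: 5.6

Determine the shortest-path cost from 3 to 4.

6.1

Shortest distances from 3:
3: 0
0: 5.5  (via 3)
5: 5.6  (via 3)
4: 6.1  (via 0)
Shortest route: 3–0–4 = 6.1.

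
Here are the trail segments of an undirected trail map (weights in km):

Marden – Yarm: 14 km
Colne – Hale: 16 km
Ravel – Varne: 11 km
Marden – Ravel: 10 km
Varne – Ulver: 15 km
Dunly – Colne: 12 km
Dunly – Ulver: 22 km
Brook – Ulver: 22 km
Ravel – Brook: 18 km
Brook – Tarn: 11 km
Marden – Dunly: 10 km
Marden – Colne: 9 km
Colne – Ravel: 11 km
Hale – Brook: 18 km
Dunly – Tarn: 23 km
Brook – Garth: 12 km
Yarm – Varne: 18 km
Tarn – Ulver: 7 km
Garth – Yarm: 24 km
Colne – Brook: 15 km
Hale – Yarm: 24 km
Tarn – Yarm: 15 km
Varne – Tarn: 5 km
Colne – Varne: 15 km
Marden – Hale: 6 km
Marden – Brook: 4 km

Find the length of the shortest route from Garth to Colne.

Enumerating some paths:
Garth → Brook → Marden → Ravel → Colne: 12+4+10+11 = 37
Garth → Brook → Marden → Colne: 12+4+9 = 25
Garth → Brook → Colne: 12+15 = 27
Cheapest is Garth → Brook → Marden → Colne at 25 km.

25 km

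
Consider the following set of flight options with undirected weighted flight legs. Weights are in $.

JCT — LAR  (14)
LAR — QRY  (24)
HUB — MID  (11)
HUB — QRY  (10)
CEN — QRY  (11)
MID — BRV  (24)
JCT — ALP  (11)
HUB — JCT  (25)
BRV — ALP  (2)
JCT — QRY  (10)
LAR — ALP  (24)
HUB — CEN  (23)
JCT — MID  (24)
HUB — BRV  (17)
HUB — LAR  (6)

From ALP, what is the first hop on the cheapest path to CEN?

JCT

Candidate routes:
ALP → JCT → QRY → CEN: 11+10+11 = 32
ALP → BRV → HUB → CEN: 2+17+23 = 42
ALP → BRV → HUB → QRY → CEN: 2+17+10+11 = 40
Cheapest is ALP → JCT → QRY → CEN at $32.
So from ALP the first move is to JCT.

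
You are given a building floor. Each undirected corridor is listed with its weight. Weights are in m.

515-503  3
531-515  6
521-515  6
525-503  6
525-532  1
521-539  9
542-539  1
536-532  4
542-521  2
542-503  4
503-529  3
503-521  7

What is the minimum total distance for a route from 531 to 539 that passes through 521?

Shortest 531→521: 531–515–521 = 12
Best 521 to 539: 521–542–539 costing 3
Total via 521: 12 + 3 = 15 m.

15 m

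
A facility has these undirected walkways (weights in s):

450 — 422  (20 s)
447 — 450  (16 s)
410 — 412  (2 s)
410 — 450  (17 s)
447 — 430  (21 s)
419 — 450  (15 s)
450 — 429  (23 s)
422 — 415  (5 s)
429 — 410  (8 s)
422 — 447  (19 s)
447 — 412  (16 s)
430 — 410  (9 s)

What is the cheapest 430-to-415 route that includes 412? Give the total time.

Shortest 430→412: 430 → 410 → 412 = 11
Shortest 412→415: 412 → 447 → 422 → 415 = 40
Total via 412: 11 + 40 = 51 s.

51 s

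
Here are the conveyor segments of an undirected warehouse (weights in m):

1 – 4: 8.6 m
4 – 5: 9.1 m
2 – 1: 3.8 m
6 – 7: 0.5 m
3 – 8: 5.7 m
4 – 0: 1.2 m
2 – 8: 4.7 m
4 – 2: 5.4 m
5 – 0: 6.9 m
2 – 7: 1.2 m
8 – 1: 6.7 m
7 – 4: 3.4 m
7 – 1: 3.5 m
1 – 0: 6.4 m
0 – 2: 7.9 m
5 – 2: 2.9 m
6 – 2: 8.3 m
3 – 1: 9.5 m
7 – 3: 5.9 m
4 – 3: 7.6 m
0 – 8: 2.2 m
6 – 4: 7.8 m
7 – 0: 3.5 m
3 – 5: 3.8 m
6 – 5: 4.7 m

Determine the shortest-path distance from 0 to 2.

Compare a few routes:
0 - 4 - 7 - 2: 1.2+3.4+1.2 = 5.8
0 - 7 - 2: 3.5+1.2 = 4.7
The minimum is 4.7 m via 0 - 7 - 2.

4.7 m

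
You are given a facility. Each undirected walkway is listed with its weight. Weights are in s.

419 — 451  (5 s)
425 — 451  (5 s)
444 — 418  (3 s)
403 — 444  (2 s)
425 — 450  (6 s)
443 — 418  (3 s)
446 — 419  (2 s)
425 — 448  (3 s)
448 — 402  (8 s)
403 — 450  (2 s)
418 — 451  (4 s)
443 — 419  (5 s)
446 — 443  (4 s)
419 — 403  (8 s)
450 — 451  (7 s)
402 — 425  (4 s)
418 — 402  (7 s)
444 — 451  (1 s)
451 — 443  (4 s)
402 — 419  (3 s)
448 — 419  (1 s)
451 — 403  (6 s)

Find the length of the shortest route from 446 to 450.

Running Dijkstra from 446:
446: 0
419: 2  (via 446)
448: 3  (via 419)
443: 4  (via 446)
402: 5  (via 419)
425: 6  (via 448)
418: 7  (via 443)
451: 7  (via 419)
444: 8  (via 451)
403: 10  (via 419)
450: 12  (via 425)
Shortest route: 446–419–448–425–450 = 12 s.

12 s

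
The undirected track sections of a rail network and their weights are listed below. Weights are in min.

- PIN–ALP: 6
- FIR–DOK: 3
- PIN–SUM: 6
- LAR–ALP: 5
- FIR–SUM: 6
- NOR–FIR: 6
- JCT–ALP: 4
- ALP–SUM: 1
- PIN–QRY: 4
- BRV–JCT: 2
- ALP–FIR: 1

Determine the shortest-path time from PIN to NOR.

13 min

Shortest distances from PIN:
PIN: 0
QRY: 4  (via PIN)
ALP: 6  (via PIN)
SUM: 6  (via PIN)
FIR: 7  (via ALP)
DOK: 10  (via FIR)
JCT: 10  (via ALP)
LAR: 11  (via ALP)
BRV: 12  (via JCT)
NOR: 13  (via FIR)
Shortest route: PIN → ALP → FIR → NOR = 13 min.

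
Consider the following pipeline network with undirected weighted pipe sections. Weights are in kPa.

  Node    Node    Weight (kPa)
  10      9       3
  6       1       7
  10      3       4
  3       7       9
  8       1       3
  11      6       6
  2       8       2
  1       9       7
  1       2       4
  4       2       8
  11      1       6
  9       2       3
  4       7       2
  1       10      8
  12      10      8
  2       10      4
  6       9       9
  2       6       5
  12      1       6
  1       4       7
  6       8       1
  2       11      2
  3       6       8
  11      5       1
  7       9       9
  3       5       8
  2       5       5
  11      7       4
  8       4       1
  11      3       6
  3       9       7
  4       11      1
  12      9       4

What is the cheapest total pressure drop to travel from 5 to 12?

10 kPa

Candidate routes:
5–11–4–8–1–12: 1+1+1+3+6 = 12
5–11–4–8–2–9–12: 1+1+1+2+3+4 = 12
5–11–2–9–12: 1+2+3+4 = 10
5–2–9–12: 5+3+4 = 12
The minimum is 10 kPa via 5–11–2–9–12.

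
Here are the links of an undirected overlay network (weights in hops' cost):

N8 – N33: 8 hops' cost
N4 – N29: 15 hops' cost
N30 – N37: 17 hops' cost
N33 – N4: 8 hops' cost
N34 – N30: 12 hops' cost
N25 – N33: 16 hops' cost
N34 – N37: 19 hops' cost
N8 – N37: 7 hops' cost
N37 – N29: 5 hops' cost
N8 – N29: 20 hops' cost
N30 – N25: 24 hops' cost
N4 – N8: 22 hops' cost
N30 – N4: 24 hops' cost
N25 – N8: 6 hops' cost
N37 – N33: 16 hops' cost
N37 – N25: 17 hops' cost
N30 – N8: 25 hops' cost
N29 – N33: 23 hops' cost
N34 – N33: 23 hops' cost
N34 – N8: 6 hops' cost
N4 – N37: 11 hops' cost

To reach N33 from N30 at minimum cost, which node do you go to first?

Compare a few routes:
N30–N37–N8–N33: 17+7+8 = 32
N30–N34–N8–N33: 12+6+8 = 26
The minimum is 26 hops' cost via N30–N34–N8–N33.
So from N30 the first move is to N34.

N34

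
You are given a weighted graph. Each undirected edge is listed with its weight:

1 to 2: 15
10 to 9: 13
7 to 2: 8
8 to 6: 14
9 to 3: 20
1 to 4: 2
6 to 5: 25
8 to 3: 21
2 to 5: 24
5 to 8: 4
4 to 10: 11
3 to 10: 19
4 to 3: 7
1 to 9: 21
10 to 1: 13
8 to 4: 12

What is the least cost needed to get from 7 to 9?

Candidate routes:
7 - 2 - 1 - 9: 8+15+21 = 44
7 - 2 - 1 - 4 - 10 - 9: 8+15+2+11+13 = 49
The minimum is 44 via 7 - 2 - 1 - 9.

44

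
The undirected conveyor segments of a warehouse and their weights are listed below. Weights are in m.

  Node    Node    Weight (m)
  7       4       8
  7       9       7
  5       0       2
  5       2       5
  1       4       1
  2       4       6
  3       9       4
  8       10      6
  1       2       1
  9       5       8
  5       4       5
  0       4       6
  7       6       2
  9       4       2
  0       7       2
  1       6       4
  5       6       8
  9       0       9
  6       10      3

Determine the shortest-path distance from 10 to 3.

Shortest distances from 10:
10: 0
6: 3  (via 10)
7: 5  (via 6)
8: 6  (via 10)
0: 7  (via 7)
1: 7  (via 6)
2: 8  (via 1)
4: 8  (via 1)
5: 9  (via 0)
9: 10  (via 4)
3: 14  (via 9)
Shortest route: 10–6–1–4–9–3 = 14 m.

14 m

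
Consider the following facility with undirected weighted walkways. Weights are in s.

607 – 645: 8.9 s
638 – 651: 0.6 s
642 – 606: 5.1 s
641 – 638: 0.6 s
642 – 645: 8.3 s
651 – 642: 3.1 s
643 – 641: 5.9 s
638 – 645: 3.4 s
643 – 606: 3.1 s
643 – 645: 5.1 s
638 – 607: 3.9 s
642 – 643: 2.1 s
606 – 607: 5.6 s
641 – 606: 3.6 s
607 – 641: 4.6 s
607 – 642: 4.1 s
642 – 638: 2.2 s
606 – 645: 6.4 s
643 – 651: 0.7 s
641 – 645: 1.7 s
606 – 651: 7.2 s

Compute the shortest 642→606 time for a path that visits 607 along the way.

Best 642 to 607: 642–607 costing 4.1
Shortest 607→606: 607–606 = 5.6
Total via 607: 4.1 + 5.6 = 9.7 s.

9.7 s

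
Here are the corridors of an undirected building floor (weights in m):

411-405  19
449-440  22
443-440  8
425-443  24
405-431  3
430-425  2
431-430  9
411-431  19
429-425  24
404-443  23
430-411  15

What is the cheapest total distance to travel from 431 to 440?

Shortest distances from 431:
431: 0
405: 3  (via 431)
430: 9  (via 431)
425: 11  (via 430)
411: 19  (via 431)
429: 35  (via 425)
443: 35  (via 425)
440: 43  (via 443)
Shortest route: 431–430–425–443–440 = 43 m.

43 m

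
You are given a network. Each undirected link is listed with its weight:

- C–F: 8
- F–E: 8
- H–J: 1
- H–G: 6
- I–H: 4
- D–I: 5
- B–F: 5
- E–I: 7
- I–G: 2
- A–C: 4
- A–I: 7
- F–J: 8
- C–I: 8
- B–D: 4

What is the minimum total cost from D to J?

10

Candidate routes:
D → I → G → H → J: 5+2+6+1 = 14
D → I → H → J: 5+4+1 = 10
The minimum is 10 via D → I → H → J.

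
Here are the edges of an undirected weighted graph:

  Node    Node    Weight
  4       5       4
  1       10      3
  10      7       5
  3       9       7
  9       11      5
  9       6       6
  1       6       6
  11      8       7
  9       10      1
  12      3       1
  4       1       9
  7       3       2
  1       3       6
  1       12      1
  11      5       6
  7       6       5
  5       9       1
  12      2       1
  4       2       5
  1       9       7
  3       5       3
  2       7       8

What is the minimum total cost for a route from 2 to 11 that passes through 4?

Best 2 to 4: 2–4 costing 5
Best 4 to 11: 4–5–11 costing 10
Total via 4: 5 + 10 = 15.

15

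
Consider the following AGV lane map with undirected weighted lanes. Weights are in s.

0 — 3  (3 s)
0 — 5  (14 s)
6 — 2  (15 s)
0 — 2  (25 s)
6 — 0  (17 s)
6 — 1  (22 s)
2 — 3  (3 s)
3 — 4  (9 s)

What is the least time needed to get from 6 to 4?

Compare a few routes:
6–2–3–4: 15+3+9 = 27
6–0–3–4: 17+3+9 = 29
6–2–0–3–4: 15+25+3+9 = 52
The minimum is 27 s via 6–2–3–4.

27 s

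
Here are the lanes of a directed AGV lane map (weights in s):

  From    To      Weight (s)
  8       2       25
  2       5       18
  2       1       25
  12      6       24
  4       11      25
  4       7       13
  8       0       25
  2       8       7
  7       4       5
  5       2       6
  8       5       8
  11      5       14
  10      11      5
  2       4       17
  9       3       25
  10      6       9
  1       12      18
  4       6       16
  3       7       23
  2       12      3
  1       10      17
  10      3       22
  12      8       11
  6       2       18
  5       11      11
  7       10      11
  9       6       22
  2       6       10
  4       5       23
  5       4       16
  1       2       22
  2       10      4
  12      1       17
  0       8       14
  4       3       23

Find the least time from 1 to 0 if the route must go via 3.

Shortest 1→3: 1 → 10 → 3 = 39
Best 3 to 0: 3 → 7 → 4 → 5 → 2 → 8 → 0 costing 89
Total via 3: 39 + 89 = 128 s.

128 s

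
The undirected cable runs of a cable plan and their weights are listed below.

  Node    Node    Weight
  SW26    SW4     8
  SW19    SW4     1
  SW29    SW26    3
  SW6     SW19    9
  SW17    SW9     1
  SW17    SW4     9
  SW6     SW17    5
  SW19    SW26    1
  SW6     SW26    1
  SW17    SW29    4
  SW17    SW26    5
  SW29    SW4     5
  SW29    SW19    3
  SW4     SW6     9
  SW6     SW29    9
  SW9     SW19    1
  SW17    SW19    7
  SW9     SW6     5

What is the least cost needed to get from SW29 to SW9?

4

Compare a few routes:
SW29 → SW26 → SW19 → SW9: 3+1+1 = 5
SW29 → SW19 → SW9: 3+1 = 4
The minimum is 4 via SW29 → SW19 → SW9.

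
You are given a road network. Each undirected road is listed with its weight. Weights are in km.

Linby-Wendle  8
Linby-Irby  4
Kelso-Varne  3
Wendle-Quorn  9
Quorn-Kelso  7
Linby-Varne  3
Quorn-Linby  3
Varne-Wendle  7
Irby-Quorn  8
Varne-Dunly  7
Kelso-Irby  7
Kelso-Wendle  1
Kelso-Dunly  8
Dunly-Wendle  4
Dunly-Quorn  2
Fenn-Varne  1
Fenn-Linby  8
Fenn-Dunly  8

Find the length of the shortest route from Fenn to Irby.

8 km

Compare a few routes:
Fenn - Varne - Linby - Irby: 1+3+4 = 8
Fenn - Varne - Kelso - Irby: 1+3+7 = 11
The minimum is 8 km via Fenn - Varne - Linby - Irby.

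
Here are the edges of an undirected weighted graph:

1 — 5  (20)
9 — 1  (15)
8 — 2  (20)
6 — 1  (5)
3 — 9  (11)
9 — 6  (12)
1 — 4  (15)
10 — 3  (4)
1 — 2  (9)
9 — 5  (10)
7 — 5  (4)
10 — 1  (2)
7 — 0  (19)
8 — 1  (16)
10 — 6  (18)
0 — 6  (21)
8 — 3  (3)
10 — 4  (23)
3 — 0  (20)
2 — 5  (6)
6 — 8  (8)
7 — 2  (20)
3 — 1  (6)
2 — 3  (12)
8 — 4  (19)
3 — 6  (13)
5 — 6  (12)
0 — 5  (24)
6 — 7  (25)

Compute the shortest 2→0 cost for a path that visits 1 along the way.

Shortest 2→1: 2 → 1 = 9
Shortest 1→0: 1 → 6 → 0 = 26
Total via 1: 9 + 26 = 35.

35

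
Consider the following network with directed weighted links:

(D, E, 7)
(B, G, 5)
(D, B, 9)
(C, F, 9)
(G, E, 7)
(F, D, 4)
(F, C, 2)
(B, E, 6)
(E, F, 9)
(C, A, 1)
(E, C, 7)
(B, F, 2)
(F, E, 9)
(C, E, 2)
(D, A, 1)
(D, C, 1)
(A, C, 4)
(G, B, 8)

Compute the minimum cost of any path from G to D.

Enumerating some paths:
G–E–F–D: 7+9+4 = 20
G–B–F–D: 8+2+4 = 14
G–B–E–F–D: 8+6+9+4 = 27
The minimum is 14 via G–B–F–D.

14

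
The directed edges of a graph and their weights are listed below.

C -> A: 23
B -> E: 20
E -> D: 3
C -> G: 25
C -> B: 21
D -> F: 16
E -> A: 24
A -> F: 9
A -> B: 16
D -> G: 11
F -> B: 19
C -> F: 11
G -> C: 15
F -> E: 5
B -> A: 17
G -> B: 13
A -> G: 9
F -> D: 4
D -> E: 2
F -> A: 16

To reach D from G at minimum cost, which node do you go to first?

C

Candidate routes:
G → C → F → D: 15+11+4 = 30
G → C → F → E → D: 15+11+5+3 = 34
G → B → E → D: 13+20+3 = 36
The minimum is 30 via G → C → F → D.
So from G the first move is to C.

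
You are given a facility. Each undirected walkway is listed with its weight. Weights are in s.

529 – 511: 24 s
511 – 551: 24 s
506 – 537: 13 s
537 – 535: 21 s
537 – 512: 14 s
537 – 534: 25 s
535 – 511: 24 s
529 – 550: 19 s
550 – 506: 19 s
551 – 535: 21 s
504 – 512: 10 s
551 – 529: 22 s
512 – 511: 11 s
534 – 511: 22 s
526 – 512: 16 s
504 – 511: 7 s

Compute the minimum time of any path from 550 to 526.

Compare a few routes:
550 → 529 → 511 → 512 → 526: 19+24+11+16 = 70
550 → 529 → 511 → 504 → 512 → 526: 19+24+7+10+16 = 76
550 → 506 → 537 → 512 → 526: 19+13+14+16 = 62
Cheapest is 550 → 506 → 537 → 512 → 526 at 62 s.

62 s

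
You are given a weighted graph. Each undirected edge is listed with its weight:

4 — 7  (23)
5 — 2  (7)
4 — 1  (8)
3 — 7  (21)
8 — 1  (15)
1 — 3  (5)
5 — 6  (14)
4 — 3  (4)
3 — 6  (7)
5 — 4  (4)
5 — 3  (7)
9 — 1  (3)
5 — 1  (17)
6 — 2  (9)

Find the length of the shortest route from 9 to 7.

29

Shortest distances from 9:
9: 0
1: 3  (via 9)
3: 8  (via 1)
4: 11  (via 1)
5: 15  (via 3)
6: 15  (via 3)
8: 18  (via 1)
2: 22  (via 5)
7: 29  (via 3)
Shortest route: 9–1–3–7 = 29.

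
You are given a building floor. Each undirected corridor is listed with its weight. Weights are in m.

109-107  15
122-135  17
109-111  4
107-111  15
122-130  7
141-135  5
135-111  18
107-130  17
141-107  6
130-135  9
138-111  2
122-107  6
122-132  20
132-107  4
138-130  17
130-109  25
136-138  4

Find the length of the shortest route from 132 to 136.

Enumerating some paths:
132 → 107 → 122 → 130 → 138 → 136: 4+6+7+17+4 = 38
132 → 107 → 109 → 111 → 138 → 136: 4+15+4+2+4 = 29
132 → 107 → 111 → 138 → 136: 4+15+2+4 = 25
The minimum is 25 m via 132 → 107 → 111 → 138 → 136.

25 m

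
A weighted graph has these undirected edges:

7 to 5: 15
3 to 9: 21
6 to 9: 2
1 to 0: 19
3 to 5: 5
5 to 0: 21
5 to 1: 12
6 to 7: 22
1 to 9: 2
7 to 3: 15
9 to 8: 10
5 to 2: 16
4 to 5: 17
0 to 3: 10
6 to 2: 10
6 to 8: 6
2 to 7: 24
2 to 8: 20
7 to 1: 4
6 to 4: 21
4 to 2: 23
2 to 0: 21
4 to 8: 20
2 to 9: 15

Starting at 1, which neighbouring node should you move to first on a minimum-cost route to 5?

5

Candidate routes:
1–7–5: 4+15 = 19
1–5: 12 = 12
1–7–3–5: 4+15+5 = 24
Cheapest is 1–5 at 12.
So from 1 the first move is to 5.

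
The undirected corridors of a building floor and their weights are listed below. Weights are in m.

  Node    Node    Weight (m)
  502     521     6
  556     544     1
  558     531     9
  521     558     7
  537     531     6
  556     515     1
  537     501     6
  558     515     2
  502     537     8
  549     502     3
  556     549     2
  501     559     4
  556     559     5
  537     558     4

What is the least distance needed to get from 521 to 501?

17 m

Running Dijkstra from 521:
521: 0
502: 6  (via 521)
558: 7  (via 521)
515: 9  (via 558)
549: 9  (via 502)
556: 10  (via 515)
544: 11  (via 556)
537: 11  (via 558)
559: 15  (via 556)
531: 16  (via 558)
501: 17  (via 537)
Shortest route: 521 → 558 → 537 → 501 = 17 m.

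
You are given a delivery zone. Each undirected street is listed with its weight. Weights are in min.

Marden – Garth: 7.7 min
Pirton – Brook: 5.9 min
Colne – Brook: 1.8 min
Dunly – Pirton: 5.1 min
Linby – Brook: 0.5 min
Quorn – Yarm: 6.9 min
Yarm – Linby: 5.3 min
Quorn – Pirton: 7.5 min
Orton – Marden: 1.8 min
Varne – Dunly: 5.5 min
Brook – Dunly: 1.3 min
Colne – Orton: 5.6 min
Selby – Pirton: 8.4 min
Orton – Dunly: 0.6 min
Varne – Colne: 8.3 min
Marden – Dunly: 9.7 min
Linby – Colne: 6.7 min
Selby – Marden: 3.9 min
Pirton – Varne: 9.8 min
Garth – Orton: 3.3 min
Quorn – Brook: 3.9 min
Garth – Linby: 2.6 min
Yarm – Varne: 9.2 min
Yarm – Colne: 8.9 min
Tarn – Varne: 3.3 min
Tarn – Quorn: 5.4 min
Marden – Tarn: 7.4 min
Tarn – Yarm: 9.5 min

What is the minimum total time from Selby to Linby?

8.1 min

Compare a few routes:
Selby - Marden - Orton - Colne - Brook - Linby: 3.9+1.8+5.6+1.8+0.5 = 13.6
Selby - Marden - Orton - Dunly - Brook - Linby: 3.9+1.8+0.6+1.3+0.5 = 8.1
Selby - Marden - Orton - Garth - Linby: 3.9+1.8+3.3+2.6 = 11.6
Cheapest is Selby - Marden - Orton - Dunly - Brook - Linby at 8.1 min.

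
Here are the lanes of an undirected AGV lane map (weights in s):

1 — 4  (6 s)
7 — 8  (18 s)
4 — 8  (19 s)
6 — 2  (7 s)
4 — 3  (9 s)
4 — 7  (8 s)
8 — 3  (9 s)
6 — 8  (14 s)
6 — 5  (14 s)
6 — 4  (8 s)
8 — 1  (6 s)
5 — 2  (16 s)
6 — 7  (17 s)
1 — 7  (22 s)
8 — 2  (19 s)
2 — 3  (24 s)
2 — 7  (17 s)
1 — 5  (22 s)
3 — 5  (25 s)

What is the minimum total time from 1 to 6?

Running Dijkstra from 1:
1: 0
4: 6  (via 1)
8: 6  (via 1)
6: 14  (via 4)
Shortest route: 1 → 4 → 6 = 14 s.

14 s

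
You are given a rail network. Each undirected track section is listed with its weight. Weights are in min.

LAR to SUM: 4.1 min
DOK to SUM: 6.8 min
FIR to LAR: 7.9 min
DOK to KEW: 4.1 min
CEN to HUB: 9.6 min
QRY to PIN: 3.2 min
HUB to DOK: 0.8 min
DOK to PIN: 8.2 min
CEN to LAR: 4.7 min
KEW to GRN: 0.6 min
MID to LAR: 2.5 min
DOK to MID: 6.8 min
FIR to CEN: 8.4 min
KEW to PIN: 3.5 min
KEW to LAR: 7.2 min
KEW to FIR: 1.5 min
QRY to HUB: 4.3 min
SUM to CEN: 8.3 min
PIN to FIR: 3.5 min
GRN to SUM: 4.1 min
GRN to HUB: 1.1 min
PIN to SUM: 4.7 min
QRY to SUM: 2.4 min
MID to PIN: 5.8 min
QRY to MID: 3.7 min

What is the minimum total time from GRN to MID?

Candidate routes:
GRN - SUM - QRY - MID: 4.1+2.4+3.7 = 10.2
GRN - HUB - QRY - MID: 1.1+4.3+3.7 = 9.1
GRN - KEW - PIN - MID: 0.6+3.5+5.8 = 9.9
GRN - HUB - DOK - MID: 1.1+0.8+6.8 = 8.7
The minimum is 8.7 min via GRN - HUB - DOK - MID.

8.7 min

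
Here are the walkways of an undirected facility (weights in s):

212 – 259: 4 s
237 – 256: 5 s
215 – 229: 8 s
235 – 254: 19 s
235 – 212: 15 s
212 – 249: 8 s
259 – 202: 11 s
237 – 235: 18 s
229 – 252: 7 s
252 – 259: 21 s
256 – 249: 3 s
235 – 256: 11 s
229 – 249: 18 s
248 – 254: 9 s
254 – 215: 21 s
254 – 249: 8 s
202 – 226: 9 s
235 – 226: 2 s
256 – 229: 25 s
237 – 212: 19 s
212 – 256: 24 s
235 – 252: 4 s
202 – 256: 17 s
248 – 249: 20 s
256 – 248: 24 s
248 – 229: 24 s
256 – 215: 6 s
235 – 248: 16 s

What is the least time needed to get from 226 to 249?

Settle nodes by increasing distance from 226:
226: 0
235: 2  (via 226)
252: 6  (via 235)
202: 9  (via 226)
256: 13  (via 235)
229: 13  (via 252)
249: 16  (via 256)
Shortest route: 226–235–256–249 = 16 s.

16 s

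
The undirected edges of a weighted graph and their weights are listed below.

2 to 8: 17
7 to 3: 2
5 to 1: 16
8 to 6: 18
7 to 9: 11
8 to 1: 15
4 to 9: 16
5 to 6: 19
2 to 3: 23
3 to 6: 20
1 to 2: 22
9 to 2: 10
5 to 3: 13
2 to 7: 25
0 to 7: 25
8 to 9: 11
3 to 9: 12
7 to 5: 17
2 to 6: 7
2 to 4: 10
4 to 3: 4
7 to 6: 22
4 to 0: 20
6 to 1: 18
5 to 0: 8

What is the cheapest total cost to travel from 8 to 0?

39

Compare a few routes:
8 - 9 - 3 - 5 - 0: 11+12+13+8 = 44
8 - 9 - 7 - 3 - 5 - 0: 11+11+2+13+8 = 45
8 - 6 - 5 - 0: 18+19+8 = 45
8 - 1 - 5 - 0: 15+16+8 = 39
The minimum is 39 via 8 - 1 - 5 - 0.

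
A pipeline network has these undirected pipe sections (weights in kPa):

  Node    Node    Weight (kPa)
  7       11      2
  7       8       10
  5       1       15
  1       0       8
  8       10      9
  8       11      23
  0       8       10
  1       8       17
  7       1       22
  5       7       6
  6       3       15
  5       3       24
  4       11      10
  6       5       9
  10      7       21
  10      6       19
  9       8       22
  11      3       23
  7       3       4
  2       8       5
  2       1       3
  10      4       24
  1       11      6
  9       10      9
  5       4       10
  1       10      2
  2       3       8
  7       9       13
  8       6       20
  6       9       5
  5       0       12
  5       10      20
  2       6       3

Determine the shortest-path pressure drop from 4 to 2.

Enumerating some paths:
4–11–1–2: 10+6+3 = 19
4–11–7–3–2: 10+2+4+8 = 24
4–5–6–2: 10+9+3 = 22
Cheapest is 4–11–1–2 at 19 kPa.

19 kPa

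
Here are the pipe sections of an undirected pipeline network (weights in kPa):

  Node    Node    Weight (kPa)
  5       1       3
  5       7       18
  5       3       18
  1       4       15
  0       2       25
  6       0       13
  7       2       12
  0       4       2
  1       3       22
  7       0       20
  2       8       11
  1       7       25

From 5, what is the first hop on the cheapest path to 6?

Candidate routes:
5–1–4–0–6: 3+15+2+13 = 33
5–1–7–0–6: 3+25+20+13 = 61
5–7–2–0–6: 18+12+25+13 = 68
5–7–0–6: 18+20+13 = 51
The minimum is 33 kPa via 5–1–4–0–6.
So from 5 the first move is to 1.

1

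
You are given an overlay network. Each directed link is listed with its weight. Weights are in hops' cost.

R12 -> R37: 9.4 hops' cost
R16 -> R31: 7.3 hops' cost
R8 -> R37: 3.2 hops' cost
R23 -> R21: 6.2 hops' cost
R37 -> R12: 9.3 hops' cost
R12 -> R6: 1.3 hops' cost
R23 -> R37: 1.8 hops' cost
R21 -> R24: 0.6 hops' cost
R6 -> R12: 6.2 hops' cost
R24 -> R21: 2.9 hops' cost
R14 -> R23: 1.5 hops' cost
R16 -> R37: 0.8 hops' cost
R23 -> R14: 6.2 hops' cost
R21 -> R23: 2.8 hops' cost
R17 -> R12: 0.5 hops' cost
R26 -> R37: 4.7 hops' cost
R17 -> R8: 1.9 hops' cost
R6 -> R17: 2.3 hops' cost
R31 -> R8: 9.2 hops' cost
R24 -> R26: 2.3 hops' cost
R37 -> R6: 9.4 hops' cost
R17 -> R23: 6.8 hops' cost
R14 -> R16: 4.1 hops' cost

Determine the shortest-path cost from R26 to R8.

18.3 hops' cost

Running Dijkstra from R26:
R26: 0
R37: 4.7  (via R26)
R12: 14  (via R37)
R6: 14.1  (via R37)
R17: 16.4  (via R6)
R8: 18.3  (via R17)
Shortest route: R26 → R37 → R6 → R17 → R8 = 18.3 hops' cost.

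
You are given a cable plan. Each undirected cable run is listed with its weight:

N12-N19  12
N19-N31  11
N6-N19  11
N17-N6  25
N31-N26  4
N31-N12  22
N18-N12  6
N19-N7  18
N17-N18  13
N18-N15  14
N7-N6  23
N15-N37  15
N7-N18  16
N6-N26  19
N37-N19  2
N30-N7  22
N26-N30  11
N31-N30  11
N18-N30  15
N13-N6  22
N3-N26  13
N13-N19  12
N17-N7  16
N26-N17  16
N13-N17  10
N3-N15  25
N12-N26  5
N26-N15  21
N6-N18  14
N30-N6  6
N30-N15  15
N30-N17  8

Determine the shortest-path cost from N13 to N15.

29

Running Dijkstra from N13:
N13: 0
N17: 10  (via N13)
N19: 12  (via N13)
N37: 14  (via N19)
N30: 18  (via N17)
N6: 22  (via N13)
N18: 23  (via N17)
N31: 23  (via N19)
N12: 24  (via N19)
N26: 26  (via N17)
N7: 26  (via N17)
N15: 29  (via N37)
Shortest route: N13 → N19 → N37 → N15 = 29.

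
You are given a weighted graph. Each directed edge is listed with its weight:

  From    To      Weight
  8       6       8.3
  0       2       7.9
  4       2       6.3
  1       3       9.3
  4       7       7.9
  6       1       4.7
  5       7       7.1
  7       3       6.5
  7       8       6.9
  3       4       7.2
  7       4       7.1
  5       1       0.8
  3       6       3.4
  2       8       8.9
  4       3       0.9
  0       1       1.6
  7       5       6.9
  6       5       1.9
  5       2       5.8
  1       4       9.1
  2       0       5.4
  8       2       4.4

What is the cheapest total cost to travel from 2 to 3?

16.3

Candidate routes:
2 → 0 → 1 → 3: 5.4+1.6+9.3 = 16.3
2 → 8 → 6 → 5 → 1 → 3: 8.9+8.3+1.9+0.8+9.3 = 29.2
2 → 8 → 6 → 5 → 1 → 4 → 3: 8.9+8.3+1.9+0.8+9.1+0.9 = 29.9
2 → 0 → 1 → 4 → 3: 5.4+1.6+9.1+0.9 = 17
Cheapest is 2 → 0 → 1 → 3 at 16.3.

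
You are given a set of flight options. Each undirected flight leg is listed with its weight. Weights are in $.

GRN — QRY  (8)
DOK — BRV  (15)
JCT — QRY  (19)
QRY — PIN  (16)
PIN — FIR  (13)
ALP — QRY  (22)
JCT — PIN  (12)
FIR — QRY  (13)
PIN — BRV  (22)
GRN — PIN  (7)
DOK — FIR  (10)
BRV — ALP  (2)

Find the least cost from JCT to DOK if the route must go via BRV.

Best JCT to BRV: JCT → PIN → BRV costing 34
Best BRV to DOK: BRV → DOK costing 15
Total via BRV: 34 + 15 = $49.

$49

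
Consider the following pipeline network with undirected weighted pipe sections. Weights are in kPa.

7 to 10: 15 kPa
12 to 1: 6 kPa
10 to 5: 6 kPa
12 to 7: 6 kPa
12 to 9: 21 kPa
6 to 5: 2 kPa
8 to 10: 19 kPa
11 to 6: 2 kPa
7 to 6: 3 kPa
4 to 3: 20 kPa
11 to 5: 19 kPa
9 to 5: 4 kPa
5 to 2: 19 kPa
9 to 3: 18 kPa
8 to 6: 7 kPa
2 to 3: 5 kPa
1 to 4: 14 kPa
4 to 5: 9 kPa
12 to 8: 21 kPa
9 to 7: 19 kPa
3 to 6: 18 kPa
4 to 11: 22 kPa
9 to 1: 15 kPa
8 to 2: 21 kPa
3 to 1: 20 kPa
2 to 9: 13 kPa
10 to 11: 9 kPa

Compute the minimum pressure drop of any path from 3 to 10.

Running Dijkstra from 3:
3: 0
2: 5  (via 3)
6: 18  (via 3)
9: 18  (via 3)
1: 20  (via 3)
4: 20  (via 3)
5: 20  (via 6)
11: 20  (via 6)
7: 21  (via 6)
8: 25  (via 6)
10: 26  (via 5)
Shortest route: 3 → 6 → 5 → 10 = 26 kPa.

26 kPa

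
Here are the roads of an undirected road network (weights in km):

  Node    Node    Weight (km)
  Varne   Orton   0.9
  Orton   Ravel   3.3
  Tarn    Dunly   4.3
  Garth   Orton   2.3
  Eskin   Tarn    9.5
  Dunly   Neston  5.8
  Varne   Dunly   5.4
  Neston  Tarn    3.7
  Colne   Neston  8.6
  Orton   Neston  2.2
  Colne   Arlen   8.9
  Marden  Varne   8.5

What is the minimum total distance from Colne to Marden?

Candidate routes:
Colne–Neston–Orton–Varne–Marden: 8.6+2.2+0.9+8.5 = 20.2
Colne–Neston–Dunly–Varne–Marden: 8.6+5.8+5.4+8.5 = 28.3
Cheapest is Colne–Neston–Orton–Varne–Marden at 20.2 km.

20.2 km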